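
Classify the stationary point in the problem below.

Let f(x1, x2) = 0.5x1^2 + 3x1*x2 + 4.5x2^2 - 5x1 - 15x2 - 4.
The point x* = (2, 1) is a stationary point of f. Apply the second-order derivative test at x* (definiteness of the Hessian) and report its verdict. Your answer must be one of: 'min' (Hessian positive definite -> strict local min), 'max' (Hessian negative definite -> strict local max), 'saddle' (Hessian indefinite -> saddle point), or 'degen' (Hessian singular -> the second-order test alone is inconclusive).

Compute the Hessian H = grad^2 f:
  H = [[1, 3], [3, 9]]
Verify stationarity: grad f(x*) = H x* + g = (0, 0).
Eigenvalues of H: 0, 10.
H has a zero eigenvalue (singular; positive semidefinite but not definite), so H is neither positive definite, negative definite, nor indefinite. The second-order test alone is inconclusive -> degen.
(Indeed, f is constant along the null direction of H through x*, so x* is not a strict local extremum.)

degen


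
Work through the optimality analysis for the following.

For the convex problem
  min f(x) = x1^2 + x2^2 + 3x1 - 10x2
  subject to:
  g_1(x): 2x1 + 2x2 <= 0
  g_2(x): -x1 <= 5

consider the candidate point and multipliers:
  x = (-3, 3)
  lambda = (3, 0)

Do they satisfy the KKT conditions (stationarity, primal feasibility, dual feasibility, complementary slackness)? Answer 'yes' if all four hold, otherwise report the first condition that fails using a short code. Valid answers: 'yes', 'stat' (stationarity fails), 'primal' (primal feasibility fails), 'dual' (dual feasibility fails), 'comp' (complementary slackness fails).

Gradient of f: grad f(x) = Q x + c = (-3, -4)
Constraint values g_i(x) = a_i^T x - b_i:
  g_1((-3, 3)) = 0
  g_2((-3, 3)) = -2
Stationarity residual: grad f(x) + sum_i lambda_i a_i = (3, 2)
  -> stationarity FAILS
Primal feasibility (all g_i <= 0): OK
Dual feasibility (all lambda_i >= 0): OK
Complementary slackness (lambda_i * g_i(x) = 0 for all i): OK

Verdict: the first failing condition is stationarity -> stat.

stat


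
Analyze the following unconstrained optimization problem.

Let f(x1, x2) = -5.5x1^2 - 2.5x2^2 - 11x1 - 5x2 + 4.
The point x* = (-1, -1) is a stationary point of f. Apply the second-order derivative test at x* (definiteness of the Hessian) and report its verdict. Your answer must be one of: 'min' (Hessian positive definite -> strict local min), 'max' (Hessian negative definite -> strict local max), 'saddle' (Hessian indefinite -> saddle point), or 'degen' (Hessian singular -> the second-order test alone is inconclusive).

Compute the Hessian H = grad^2 f:
  H = [[-11, 0], [0, -5]]
Verify stationarity: grad f(x*) = H x* + g = (0, 0).
Eigenvalues of H: -11, -5.
Both eigenvalues < 0, so H is negative definite -> x* is a strict local max.

max


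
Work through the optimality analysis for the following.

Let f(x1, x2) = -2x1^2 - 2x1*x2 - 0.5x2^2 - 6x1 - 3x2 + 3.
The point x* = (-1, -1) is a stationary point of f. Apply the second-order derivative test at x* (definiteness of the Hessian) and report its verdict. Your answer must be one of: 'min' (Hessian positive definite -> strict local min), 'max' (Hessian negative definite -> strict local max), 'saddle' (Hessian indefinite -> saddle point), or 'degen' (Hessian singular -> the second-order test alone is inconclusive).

Compute the Hessian H = grad^2 f:
  H = [[-4, -2], [-2, -1]]
Verify stationarity: grad f(x*) = H x* + g = (0, 0).
Eigenvalues of H: -5, 0.
H has a zero eigenvalue (singular; negative semidefinite but not definite), so H is neither positive definite, negative definite, nor indefinite. The second-order test alone is inconclusive -> degen.
(Indeed, f is constant along the null direction of H through x*, so x* is not a strict local extremum.)

degen


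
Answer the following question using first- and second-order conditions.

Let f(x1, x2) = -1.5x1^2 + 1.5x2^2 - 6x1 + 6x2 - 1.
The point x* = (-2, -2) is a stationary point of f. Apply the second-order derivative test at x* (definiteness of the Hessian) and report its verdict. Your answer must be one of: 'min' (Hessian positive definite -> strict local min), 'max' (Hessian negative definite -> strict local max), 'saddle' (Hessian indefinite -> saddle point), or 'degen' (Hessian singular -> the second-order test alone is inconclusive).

Compute the Hessian H = grad^2 f:
  H = [[-3, 0], [0, 3]]
Verify stationarity: grad f(x*) = H x* + g = (0, 0).
Eigenvalues of H: -3, 3.
Eigenvalues have mixed signs, so H is indefinite -> x* is a saddle point.

saddle


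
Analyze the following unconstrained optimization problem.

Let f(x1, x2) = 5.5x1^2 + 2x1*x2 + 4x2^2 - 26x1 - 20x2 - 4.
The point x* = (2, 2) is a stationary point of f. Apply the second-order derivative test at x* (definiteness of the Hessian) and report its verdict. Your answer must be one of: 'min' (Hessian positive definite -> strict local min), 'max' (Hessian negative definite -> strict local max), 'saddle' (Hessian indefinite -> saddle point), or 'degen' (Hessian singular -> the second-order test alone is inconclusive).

Compute the Hessian H = grad^2 f:
  H = [[11, 2], [2, 8]]
Verify stationarity: grad f(x*) = H x* + g = (0, 0).
Eigenvalues of H: 7, 12.
Both eigenvalues > 0, so H is positive definite -> x* is a strict local min.

min


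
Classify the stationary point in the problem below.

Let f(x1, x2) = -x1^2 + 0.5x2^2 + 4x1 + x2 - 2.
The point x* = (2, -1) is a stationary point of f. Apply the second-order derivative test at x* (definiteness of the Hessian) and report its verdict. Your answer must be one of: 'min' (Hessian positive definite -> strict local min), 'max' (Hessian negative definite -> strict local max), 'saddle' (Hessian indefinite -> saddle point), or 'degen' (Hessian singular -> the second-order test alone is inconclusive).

Compute the Hessian H = grad^2 f:
  H = [[-2, 0], [0, 1]]
Verify stationarity: grad f(x*) = H x* + g = (0, 0).
Eigenvalues of H: -2, 1.
Eigenvalues have mixed signs, so H is indefinite -> x* is a saddle point.

saddle


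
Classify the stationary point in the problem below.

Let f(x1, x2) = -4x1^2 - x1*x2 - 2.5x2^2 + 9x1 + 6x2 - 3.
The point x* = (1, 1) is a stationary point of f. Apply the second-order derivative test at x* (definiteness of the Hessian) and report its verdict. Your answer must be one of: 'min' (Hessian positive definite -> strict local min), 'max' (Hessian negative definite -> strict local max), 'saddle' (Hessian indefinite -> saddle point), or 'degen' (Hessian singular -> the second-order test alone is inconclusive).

Compute the Hessian H = grad^2 f:
  H = [[-8, -1], [-1, -5]]
Verify stationarity: grad f(x*) = H x* + g = (0, 0).
Eigenvalues of H: -8.3028, -4.6972.
Both eigenvalues < 0, so H is negative definite -> x* is a strict local max.

max


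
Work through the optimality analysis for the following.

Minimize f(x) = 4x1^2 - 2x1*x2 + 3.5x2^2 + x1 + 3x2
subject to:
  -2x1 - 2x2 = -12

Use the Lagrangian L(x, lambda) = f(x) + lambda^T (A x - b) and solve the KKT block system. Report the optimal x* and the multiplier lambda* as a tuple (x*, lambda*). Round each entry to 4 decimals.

Form the Lagrangian:
  L(x, lambda) = (1/2) x^T Q x + c^T x + lambda^T (A x - b)
Stationarity (grad_x L = 0): Q x + c + A^T lambda = 0.
Primal feasibility: A x = b.

This gives the KKT block system:
  [ Q   A^T ] [ x     ]   [-c ]
  [ A    0  ] [ lambda ] = [ b ]

Solving the linear system:
  x*      = (2.9474, 3.0526)
  lambda* = (9.2368)
  f(x*)   = 61.4737

x* = (2.9474, 3.0526), lambda* = (9.2368)


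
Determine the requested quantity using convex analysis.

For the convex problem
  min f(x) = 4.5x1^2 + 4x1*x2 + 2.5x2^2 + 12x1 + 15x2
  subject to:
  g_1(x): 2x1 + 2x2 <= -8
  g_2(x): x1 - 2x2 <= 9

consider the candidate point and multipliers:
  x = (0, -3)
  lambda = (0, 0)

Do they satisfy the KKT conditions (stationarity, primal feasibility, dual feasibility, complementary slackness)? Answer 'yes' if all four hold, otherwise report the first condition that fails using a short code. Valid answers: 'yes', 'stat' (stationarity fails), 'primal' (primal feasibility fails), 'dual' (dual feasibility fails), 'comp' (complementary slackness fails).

Gradient of f: grad f(x) = Q x + c = (0, 0)
Constraint values g_i(x) = a_i^T x - b_i:
  g_1((0, -3)) = 2
  g_2((0, -3)) = -3
Stationarity residual: grad f(x) + sum_i lambda_i a_i = (0, 0)
  -> stationarity OK
Primal feasibility (all g_i <= 0): FAILS
Dual feasibility (all lambda_i >= 0): OK
Complementary slackness (lambda_i * g_i(x) = 0 for all i): OK

Verdict: the first failing condition is primal_feasibility -> primal.

primal


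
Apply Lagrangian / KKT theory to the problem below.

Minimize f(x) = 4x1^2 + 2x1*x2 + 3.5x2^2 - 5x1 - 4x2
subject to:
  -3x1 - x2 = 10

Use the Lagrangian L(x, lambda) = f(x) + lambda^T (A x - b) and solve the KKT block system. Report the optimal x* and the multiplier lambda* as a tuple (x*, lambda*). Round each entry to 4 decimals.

Form the Lagrangian:
  L(x, lambda) = (1/2) x^T Q x + c^T x + lambda^T (A x - b)
Stationarity (grad_x L = 0): Q x + c + A^T lambda = 0.
Primal feasibility: A x = b.

This gives the KKT block system:
  [ Q   A^T ] [ x     ]   [-c ]
  [ A    0  ] [ lambda ] = [ b ]

Solving the linear system:
  x*      = (-3.339, 0.0169)
  lambda* = (-10.5593)
  f(x*)   = 61.1102

x* = (-3.339, 0.0169), lambda* = (-10.5593)


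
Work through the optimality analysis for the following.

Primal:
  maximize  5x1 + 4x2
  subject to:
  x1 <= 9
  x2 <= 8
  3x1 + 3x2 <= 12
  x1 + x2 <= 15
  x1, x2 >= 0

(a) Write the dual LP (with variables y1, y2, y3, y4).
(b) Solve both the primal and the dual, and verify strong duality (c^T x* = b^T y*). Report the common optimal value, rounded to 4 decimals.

The standard primal-dual pair for 'max c^T x s.t. A x <= b, x >= 0' is:
  Dual:  min b^T y  s.t.  A^T y >= c,  y >= 0.

So the dual LP is:
  minimize  9y1 + 8y2 + 12y3 + 15y4
  subject to:
    y1 + 3y3 + y4 >= 5
    y2 + 3y3 + y4 >= 4
    y1, y2, y3, y4 >= 0

Solving the primal: x* = (4, 0).
  primal value c^T x* = 20.
Solving the dual: y* = (0, 0, 1.6667, 0).
  dual value b^T y* = 20.
Strong duality: c^T x* = b^T y*. Confirmed.

20


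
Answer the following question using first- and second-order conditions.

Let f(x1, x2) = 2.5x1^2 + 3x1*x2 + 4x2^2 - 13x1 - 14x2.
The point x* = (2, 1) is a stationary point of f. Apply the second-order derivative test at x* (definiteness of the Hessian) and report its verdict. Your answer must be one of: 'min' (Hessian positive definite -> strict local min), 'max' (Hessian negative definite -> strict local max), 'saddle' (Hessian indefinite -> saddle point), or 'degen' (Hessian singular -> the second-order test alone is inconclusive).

Compute the Hessian H = grad^2 f:
  H = [[5, 3], [3, 8]]
Verify stationarity: grad f(x*) = H x* + g = (0, 0).
Eigenvalues of H: 3.1459, 9.8541.
Both eigenvalues > 0, so H is positive definite -> x* is a strict local min.

min


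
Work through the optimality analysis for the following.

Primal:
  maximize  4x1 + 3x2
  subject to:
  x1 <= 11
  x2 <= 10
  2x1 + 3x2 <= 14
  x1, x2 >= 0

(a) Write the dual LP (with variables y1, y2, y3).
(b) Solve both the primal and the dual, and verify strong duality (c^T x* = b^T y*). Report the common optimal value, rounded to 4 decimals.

The standard primal-dual pair for 'max c^T x s.t. A x <= b, x >= 0' is:
  Dual:  min b^T y  s.t.  A^T y >= c,  y >= 0.

So the dual LP is:
  minimize  11y1 + 10y2 + 14y3
  subject to:
    y1 + 2y3 >= 4
    y2 + 3y3 >= 3
    y1, y2, y3 >= 0

Solving the primal: x* = (7, 0).
  primal value c^T x* = 28.
Solving the dual: y* = (0, 0, 2).
  dual value b^T y* = 28.
Strong duality: c^T x* = b^T y*. Confirmed.

28


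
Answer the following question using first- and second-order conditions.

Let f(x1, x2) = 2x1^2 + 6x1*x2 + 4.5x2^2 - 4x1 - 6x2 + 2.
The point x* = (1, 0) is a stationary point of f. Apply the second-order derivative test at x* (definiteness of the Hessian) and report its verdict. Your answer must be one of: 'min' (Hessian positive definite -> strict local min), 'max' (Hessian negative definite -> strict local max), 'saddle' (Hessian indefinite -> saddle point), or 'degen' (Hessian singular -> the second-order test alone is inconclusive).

Compute the Hessian H = grad^2 f:
  H = [[4, 6], [6, 9]]
Verify stationarity: grad f(x*) = H x* + g = (0, 0).
Eigenvalues of H: 0, 13.
H has a zero eigenvalue (singular; positive semidefinite but not definite), so H is neither positive definite, negative definite, nor indefinite. The second-order test alone is inconclusive -> degen.
(Indeed, f is constant along the null direction of H through x*, so x* is not a strict local extremum.)

degen


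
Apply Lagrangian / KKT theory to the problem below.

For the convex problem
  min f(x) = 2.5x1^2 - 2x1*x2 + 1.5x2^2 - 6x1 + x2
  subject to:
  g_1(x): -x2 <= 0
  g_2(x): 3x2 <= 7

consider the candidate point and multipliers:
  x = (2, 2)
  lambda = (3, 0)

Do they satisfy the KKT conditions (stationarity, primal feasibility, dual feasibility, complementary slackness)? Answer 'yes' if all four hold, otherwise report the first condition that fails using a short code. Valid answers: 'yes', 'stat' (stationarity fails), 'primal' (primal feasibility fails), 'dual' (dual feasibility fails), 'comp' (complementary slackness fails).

Gradient of f: grad f(x) = Q x + c = (0, 3)
Constraint values g_i(x) = a_i^T x - b_i:
  g_1((2, 2)) = -2
  g_2((2, 2)) = -1
Stationarity residual: grad f(x) + sum_i lambda_i a_i = (0, 0)
  -> stationarity OK
Primal feasibility (all g_i <= 0): OK
Dual feasibility (all lambda_i >= 0): OK
Complementary slackness (lambda_i * g_i(x) = 0 for all i): FAILS

Verdict: the first failing condition is complementary_slackness -> comp.

comp


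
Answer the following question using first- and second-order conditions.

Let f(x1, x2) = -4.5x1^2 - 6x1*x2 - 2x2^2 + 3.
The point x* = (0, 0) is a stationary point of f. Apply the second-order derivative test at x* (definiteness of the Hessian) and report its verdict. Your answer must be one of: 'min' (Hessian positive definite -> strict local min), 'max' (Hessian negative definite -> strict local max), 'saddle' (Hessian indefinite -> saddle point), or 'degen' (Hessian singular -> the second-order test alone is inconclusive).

Compute the Hessian H = grad^2 f:
  H = [[-9, -6], [-6, -4]]
Verify stationarity: grad f(x*) = H x* + g = (0, 0).
Eigenvalues of H: -13, 0.
H has a zero eigenvalue (singular; negative semidefinite but not definite), so H is neither positive definite, negative definite, nor indefinite. The second-order test alone is inconclusive -> degen.
(Indeed, f is constant along the null direction of H through x*, so x* is not a strict local extremum.)

degen


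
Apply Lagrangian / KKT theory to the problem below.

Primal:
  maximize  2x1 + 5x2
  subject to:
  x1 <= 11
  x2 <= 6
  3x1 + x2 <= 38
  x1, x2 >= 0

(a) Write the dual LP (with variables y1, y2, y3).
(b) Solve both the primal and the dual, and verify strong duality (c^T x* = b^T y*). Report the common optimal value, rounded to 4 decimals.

The standard primal-dual pair for 'max c^T x s.t. A x <= b, x >= 0' is:
  Dual:  min b^T y  s.t.  A^T y >= c,  y >= 0.

So the dual LP is:
  minimize  11y1 + 6y2 + 38y3
  subject to:
    y1 + 3y3 >= 2
    y2 + y3 >= 5
    y1, y2, y3 >= 0

Solving the primal: x* = (10.6667, 6).
  primal value c^T x* = 51.3333.
Solving the dual: y* = (0, 4.3333, 0.6667).
  dual value b^T y* = 51.3333.
Strong duality: c^T x* = b^T y*. Confirmed.

51.3333


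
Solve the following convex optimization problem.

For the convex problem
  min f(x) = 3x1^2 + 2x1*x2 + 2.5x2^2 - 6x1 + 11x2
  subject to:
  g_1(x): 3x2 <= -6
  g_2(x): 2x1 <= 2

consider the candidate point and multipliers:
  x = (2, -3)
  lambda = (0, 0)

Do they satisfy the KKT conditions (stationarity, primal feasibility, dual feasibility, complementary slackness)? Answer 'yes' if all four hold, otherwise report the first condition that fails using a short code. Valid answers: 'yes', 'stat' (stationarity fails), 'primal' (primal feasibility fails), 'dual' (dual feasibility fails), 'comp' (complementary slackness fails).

Gradient of f: grad f(x) = Q x + c = (0, 0)
Constraint values g_i(x) = a_i^T x - b_i:
  g_1((2, -3)) = -3
  g_2((2, -3)) = 2
Stationarity residual: grad f(x) + sum_i lambda_i a_i = (0, 0)
  -> stationarity OK
Primal feasibility (all g_i <= 0): FAILS
Dual feasibility (all lambda_i >= 0): OK
Complementary slackness (lambda_i * g_i(x) = 0 for all i): OK

Verdict: the first failing condition is primal_feasibility -> primal.

primal


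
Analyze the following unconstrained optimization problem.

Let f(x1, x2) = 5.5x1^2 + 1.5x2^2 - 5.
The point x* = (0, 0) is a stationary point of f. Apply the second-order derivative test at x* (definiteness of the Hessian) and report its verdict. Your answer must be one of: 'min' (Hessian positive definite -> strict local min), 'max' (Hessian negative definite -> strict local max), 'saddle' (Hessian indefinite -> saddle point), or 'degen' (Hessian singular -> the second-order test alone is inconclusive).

Compute the Hessian H = grad^2 f:
  H = [[11, 0], [0, 3]]
Verify stationarity: grad f(x*) = H x* + g = (0, 0).
Eigenvalues of H: 3, 11.
Both eigenvalues > 0, so H is positive definite -> x* is a strict local min.

min


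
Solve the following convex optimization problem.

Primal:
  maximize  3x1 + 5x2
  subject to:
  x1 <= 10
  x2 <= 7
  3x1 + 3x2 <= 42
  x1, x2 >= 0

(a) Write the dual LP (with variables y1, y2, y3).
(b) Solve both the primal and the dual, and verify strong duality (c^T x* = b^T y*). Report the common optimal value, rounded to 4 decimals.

The standard primal-dual pair for 'max c^T x s.t. A x <= b, x >= 0' is:
  Dual:  min b^T y  s.t.  A^T y >= c,  y >= 0.

So the dual LP is:
  minimize  10y1 + 7y2 + 42y3
  subject to:
    y1 + 3y3 >= 3
    y2 + 3y3 >= 5
    y1, y2, y3 >= 0

Solving the primal: x* = (7, 7).
  primal value c^T x* = 56.
Solving the dual: y* = (0, 2, 1).
  dual value b^T y* = 56.
Strong duality: c^T x* = b^T y*. Confirmed.

56


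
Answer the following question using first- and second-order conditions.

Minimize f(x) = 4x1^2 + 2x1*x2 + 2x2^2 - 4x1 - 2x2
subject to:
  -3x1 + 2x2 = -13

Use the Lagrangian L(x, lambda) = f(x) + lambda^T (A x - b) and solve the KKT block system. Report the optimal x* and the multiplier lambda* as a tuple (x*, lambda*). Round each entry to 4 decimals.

Form the Lagrangian:
  L(x, lambda) = (1/2) x^T Q x + c^T x + lambda^T (A x - b)
Stationarity (grad_x L = 0): Q x + c + A^T lambda = 0.
Primal feasibility: A x = b.

This gives the KKT block system:
  [ Q   A^T ] [ x     ]   [-c ]
  [ A    0  ] [ lambda ] = [ b ]

Solving the linear system:
  x*      = (2.5652, -2.6522)
  lambda* = (3.7391)
  f(x*)   = 21.8261

x* = (2.5652, -2.6522), lambda* = (3.7391)


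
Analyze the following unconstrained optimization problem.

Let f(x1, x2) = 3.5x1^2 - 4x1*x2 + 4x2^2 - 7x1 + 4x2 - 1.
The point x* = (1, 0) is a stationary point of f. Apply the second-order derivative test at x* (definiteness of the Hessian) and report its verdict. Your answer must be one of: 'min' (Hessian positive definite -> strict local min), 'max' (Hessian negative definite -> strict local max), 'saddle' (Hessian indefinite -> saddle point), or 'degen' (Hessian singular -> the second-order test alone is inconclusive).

Compute the Hessian H = grad^2 f:
  H = [[7, -4], [-4, 8]]
Verify stationarity: grad f(x*) = H x* + g = (0, 0).
Eigenvalues of H: 3.4689, 11.5311.
Both eigenvalues > 0, so H is positive definite -> x* is a strict local min.

min


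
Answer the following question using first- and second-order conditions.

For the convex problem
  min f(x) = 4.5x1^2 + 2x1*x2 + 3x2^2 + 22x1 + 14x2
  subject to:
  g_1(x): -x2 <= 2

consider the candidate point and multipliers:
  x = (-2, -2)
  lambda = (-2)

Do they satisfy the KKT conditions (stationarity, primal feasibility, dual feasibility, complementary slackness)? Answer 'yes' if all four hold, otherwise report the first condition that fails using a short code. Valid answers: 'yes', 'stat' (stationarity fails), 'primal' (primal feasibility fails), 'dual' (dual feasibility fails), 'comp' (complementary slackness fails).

Gradient of f: grad f(x) = Q x + c = (0, -2)
Constraint values g_i(x) = a_i^T x - b_i:
  g_1((-2, -2)) = 0
Stationarity residual: grad f(x) + sum_i lambda_i a_i = (0, 0)
  -> stationarity OK
Primal feasibility (all g_i <= 0): OK
Dual feasibility (all lambda_i >= 0): FAILS
Complementary slackness (lambda_i * g_i(x) = 0 for all i): OK

Verdict: the first failing condition is dual_feasibility -> dual.

dual


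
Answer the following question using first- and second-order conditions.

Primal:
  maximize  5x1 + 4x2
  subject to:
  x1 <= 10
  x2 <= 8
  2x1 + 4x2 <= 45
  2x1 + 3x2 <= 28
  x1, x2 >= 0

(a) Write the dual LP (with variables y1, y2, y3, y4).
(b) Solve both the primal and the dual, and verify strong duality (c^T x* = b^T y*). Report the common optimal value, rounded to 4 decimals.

The standard primal-dual pair for 'max c^T x s.t. A x <= b, x >= 0' is:
  Dual:  min b^T y  s.t.  A^T y >= c,  y >= 0.

So the dual LP is:
  minimize  10y1 + 8y2 + 45y3 + 28y4
  subject to:
    y1 + 2y3 + 2y4 >= 5
    y2 + 4y3 + 3y4 >= 4
    y1, y2, y3, y4 >= 0

Solving the primal: x* = (10, 2.6667).
  primal value c^T x* = 60.6667.
Solving the dual: y* = (2.3333, 0, 0, 1.3333).
  dual value b^T y* = 60.6667.
Strong duality: c^T x* = b^T y*. Confirmed.

60.6667


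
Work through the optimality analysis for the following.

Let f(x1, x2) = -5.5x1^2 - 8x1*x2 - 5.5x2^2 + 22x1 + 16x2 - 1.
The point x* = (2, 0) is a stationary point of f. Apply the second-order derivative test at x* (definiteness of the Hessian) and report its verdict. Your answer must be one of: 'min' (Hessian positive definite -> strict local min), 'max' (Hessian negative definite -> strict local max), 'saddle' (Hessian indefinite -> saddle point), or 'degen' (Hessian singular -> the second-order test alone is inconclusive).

Compute the Hessian H = grad^2 f:
  H = [[-11, -8], [-8, -11]]
Verify stationarity: grad f(x*) = H x* + g = (0, 0).
Eigenvalues of H: -19, -3.
Both eigenvalues < 0, so H is negative definite -> x* is a strict local max.

max


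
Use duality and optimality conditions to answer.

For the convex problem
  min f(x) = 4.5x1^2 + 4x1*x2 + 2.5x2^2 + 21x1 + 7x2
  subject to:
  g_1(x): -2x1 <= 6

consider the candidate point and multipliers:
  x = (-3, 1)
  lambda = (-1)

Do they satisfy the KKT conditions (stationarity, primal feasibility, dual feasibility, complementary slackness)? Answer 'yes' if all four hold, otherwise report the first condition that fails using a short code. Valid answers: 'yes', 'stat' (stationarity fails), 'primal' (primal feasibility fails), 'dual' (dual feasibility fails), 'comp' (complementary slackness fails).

Gradient of f: grad f(x) = Q x + c = (-2, 0)
Constraint values g_i(x) = a_i^T x - b_i:
  g_1((-3, 1)) = 0
Stationarity residual: grad f(x) + sum_i lambda_i a_i = (0, 0)
  -> stationarity OK
Primal feasibility (all g_i <= 0): OK
Dual feasibility (all lambda_i >= 0): FAILS
Complementary slackness (lambda_i * g_i(x) = 0 for all i): OK

Verdict: the first failing condition is dual_feasibility -> dual.

dual


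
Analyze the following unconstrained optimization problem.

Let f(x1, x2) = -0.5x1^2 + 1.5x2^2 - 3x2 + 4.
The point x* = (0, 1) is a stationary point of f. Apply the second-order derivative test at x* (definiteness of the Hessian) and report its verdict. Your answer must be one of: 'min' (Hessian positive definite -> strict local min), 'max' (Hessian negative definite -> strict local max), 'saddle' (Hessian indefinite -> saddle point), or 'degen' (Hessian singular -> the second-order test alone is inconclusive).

Compute the Hessian H = grad^2 f:
  H = [[-1, 0], [0, 3]]
Verify stationarity: grad f(x*) = H x* + g = (0, 0).
Eigenvalues of H: -1, 3.
Eigenvalues have mixed signs, so H is indefinite -> x* is a saddle point.

saddle


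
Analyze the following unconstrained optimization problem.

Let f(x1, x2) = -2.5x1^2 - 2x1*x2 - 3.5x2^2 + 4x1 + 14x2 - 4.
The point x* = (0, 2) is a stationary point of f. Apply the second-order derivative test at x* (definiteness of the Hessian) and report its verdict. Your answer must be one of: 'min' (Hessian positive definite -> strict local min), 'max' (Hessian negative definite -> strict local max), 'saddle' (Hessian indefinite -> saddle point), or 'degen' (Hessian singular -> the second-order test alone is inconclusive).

Compute the Hessian H = grad^2 f:
  H = [[-5, -2], [-2, -7]]
Verify stationarity: grad f(x*) = H x* + g = (0, 0).
Eigenvalues of H: -8.2361, -3.7639.
Both eigenvalues < 0, so H is negative definite -> x* is a strict local max.

max


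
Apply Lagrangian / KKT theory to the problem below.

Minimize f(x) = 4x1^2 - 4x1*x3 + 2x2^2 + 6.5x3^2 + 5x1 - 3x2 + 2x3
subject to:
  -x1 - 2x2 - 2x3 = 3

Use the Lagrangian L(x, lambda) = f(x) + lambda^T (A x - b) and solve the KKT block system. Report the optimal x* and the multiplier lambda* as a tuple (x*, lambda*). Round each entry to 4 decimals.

Form the Lagrangian:
  L(x, lambda) = (1/2) x^T Q x + c^T x + lambda^T (A x - b)
Stationarity (grad_x L = 0): Q x + c + A^T lambda = 0.
Primal feasibility: A x = b.

This gives the KKT block system:
  [ Q   A^T ] [ x     ]   [-c ]
  [ A    0  ] [ lambda ] = [ b ]

Solving the linear system:
  x*      = (-1.2315, -0.0923, -0.7919)
  lambda* = (-1.6846)
  f(x*)   = -1.2055

x* = (-1.2315, -0.0923, -0.7919), lambda* = (-1.6846)


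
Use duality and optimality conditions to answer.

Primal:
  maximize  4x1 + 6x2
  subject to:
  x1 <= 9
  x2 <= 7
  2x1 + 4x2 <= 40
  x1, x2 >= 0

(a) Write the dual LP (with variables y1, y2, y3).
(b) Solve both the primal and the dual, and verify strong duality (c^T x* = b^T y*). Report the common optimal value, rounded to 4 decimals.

The standard primal-dual pair for 'max c^T x s.t. A x <= b, x >= 0' is:
  Dual:  min b^T y  s.t.  A^T y >= c,  y >= 0.

So the dual LP is:
  minimize  9y1 + 7y2 + 40y3
  subject to:
    y1 + 2y3 >= 4
    y2 + 4y3 >= 6
    y1, y2, y3 >= 0

Solving the primal: x* = (9, 5.5).
  primal value c^T x* = 69.
Solving the dual: y* = (1, 0, 1.5).
  dual value b^T y* = 69.
Strong duality: c^T x* = b^T y*. Confirmed.

69


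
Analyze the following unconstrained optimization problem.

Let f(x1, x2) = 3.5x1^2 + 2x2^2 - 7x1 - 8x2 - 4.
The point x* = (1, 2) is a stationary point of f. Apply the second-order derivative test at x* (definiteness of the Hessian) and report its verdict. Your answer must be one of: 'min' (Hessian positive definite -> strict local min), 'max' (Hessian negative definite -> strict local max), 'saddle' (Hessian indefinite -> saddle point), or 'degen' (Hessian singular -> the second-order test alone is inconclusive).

Compute the Hessian H = grad^2 f:
  H = [[7, 0], [0, 4]]
Verify stationarity: grad f(x*) = H x* + g = (0, 0).
Eigenvalues of H: 4, 7.
Both eigenvalues > 0, so H is positive definite -> x* is a strict local min.

min


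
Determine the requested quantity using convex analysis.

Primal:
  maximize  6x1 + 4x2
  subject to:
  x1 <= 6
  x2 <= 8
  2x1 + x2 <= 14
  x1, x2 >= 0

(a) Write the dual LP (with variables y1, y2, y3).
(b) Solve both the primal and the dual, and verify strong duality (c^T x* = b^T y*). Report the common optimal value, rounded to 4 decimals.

The standard primal-dual pair for 'max c^T x s.t. A x <= b, x >= 0' is:
  Dual:  min b^T y  s.t.  A^T y >= c,  y >= 0.

So the dual LP is:
  minimize  6y1 + 8y2 + 14y3
  subject to:
    y1 + 2y3 >= 6
    y2 + y3 >= 4
    y1, y2, y3 >= 0

Solving the primal: x* = (3, 8).
  primal value c^T x* = 50.
Solving the dual: y* = (0, 1, 3).
  dual value b^T y* = 50.
Strong duality: c^T x* = b^T y*. Confirmed.

50


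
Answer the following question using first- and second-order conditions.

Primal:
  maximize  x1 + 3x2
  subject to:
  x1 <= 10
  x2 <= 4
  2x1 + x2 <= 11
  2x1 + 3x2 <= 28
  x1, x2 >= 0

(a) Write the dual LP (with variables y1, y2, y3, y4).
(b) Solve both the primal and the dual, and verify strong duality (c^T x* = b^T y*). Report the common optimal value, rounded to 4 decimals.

The standard primal-dual pair for 'max c^T x s.t. A x <= b, x >= 0' is:
  Dual:  min b^T y  s.t.  A^T y >= c,  y >= 0.

So the dual LP is:
  minimize  10y1 + 4y2 + 11y3 + 28y4
  subject to:
    y1 + 2y3 + 2y4 >= 1
    y2 + y3 + 3y4 >= 3
    y1, y2, y3, y4 >= 0

Solving the primal: x* = (3.5, 4).
  primal value c^T x* = 15.5.
Solving the dual: y* = (0, 2.5, 0.5, 0).
  dual value b^T y* = 15.5.
Strong duality: c^T x* = b^T y*. Confirmed.

15.5


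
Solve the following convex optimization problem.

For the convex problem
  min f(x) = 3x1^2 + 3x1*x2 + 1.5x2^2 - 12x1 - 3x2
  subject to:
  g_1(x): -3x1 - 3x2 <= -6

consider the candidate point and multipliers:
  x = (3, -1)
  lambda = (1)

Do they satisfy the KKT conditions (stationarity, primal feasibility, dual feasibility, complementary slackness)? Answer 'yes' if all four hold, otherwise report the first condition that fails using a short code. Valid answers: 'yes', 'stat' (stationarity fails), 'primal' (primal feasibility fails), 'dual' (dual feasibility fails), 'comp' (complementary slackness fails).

Gradient of f: grad f(x) = Q x + c = (3, 3)
Constraint values g_i(x) = a_i^T x - b_i:
  g_1((3, -1)) = 0
Stationarity residual: grad f(x) + sum_i lambda_i a_i = (0, 0)
  -> stationarity OK
Primal feasibility (all g_i <= 0): OK
Dual feasibility (all lambda_i >= 0): OK
Complementary slackness (lambda_i * g_i(x) = 0 for all i): OK

Verdict: yes, KKT holds.

yes


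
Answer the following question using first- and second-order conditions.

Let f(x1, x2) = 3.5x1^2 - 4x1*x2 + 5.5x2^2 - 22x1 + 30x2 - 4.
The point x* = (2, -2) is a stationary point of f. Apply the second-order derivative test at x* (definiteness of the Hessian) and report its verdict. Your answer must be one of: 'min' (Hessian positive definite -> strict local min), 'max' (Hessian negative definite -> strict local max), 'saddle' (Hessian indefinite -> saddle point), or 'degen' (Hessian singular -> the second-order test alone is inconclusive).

Compute the Hessian H = grad^2 f:
  H = [[7, -4], [-4, 11]]
Verify stationarity: grad f(x*) = H x* + g = (0, 0).
Eigenvalues of H: 4.5279, 13.4721.
Both eigenvalues > 0, so H is positive definite -> x* is a strict local min.

min


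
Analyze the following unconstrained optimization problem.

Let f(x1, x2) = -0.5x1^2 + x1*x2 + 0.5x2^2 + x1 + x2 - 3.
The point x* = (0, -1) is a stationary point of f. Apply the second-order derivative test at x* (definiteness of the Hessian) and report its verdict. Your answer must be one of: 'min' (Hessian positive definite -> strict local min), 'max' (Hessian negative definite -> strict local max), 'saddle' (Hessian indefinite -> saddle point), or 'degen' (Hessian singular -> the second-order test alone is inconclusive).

Compute the Hessian H = grad^2 f:
  H = [[-1, 1], [1, 1]]
Verify stationarity: grad f(x*) = H x* + g = (0, 0).
Eigenvalues of H: -1.4142, 1.4142.
Eigenvalues have mixed signs, so H is indefinite -> x* is a saddle point.

saddle


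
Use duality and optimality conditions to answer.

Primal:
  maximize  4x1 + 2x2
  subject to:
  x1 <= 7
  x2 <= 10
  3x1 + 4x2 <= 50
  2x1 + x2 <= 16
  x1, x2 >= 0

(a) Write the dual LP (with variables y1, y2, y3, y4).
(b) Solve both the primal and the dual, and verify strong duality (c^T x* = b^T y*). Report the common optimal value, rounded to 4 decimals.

The standard primal-dual pair for 'max c^T x s.t. A x <= b, x >= 0' is:
  Dual:  min b^T y  s.t.  A^T y >= c,  y >= 0.

So the dual LP is:
  minimize  7y1 + 10y2 + 50y3 + 16y4
  subject to:
    y1 + 3y3 + 2y4 >= 4
    y2 + 4y3 + y4 >= 2
    y1, y2, y3, y4 >= 0

Solving the primal: x* = (3, 10).
  primal value c^T x* = 32.
Solving the dual: y* = (0, 0, 0, 2).
  dual value b^T y* = 32.
Strong duality: c^T x* = b^T y*. Confirmed.

32


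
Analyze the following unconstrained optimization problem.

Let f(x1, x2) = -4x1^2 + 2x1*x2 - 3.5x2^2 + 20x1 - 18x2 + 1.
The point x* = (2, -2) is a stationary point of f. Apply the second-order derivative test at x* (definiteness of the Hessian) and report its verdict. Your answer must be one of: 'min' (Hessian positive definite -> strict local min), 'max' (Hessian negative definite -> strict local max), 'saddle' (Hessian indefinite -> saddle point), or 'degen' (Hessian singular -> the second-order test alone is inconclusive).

Compute the Hessian H = grad^2 f:
  H = [[-8, 2], [2, -7]]
Verify stationarity: grad f(x*) = H x* + g = (0, 0).
Eigenvalues of H: -9.5616, -5.4384.
Both eigenvalues < 0, so H is negative definite -> x* is a strict local max.

max


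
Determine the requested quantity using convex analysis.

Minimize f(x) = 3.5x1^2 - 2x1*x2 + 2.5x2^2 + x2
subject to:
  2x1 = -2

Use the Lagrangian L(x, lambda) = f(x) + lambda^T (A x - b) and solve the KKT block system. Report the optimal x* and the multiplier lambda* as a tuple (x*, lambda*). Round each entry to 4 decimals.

Form the Lagrangian:
  L(x, lambda) = (1/2) x^T Q x + c^T x + lambda^T (A x - b)
Stationarity (grad_x L = 0): Q x + c + A^T lambda = 0.
Primal feasibility: A x = b.

This gives the KKT block system:
  [ Q   A^T ] [ x     ]   [-c ]
  [ A    0  ] [ lambda ] = [ b ]

Solving the linear system:
  x*      = (-1, -0.6)
  lambda* = (2.9)
  f(x*)   = 2.6

x* = (-1, -0.6), lambda* = (2.9)


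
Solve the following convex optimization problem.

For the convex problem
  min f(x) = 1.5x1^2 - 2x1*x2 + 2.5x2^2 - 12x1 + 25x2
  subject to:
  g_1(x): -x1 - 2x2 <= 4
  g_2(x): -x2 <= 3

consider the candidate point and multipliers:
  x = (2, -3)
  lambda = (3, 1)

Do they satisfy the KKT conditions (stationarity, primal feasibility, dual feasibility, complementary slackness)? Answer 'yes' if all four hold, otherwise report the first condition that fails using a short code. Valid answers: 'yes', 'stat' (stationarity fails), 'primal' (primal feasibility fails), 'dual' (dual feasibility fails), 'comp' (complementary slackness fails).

Gradient of f: grad f(x) = Q x + c = (0, 6)
Constraint values g_i(x) = a_i^T x - b_i:
  g_1((2, -3)) = 0
  g_2((2, -3)) = 0
Stationarity residual: grad f(x) + sum_i lambda_i a_i = (-3, -1)
  -> stationarity FAILS
Primal feasibility (all g_i <= 0): OK
Dual feasibility (all lambda_i >= 0): OK
Complementary slackness (lambda_i * g_i(x) = 0 for all i): OK

Verdict: the first failing condition is stationarity -> stat.

stat


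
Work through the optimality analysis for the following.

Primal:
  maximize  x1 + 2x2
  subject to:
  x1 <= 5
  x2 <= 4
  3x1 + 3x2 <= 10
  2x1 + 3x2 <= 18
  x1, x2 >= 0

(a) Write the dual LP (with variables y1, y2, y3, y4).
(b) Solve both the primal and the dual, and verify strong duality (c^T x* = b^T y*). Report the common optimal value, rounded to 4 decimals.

The standard primal-dual pair for 'max c^T x s.t. A x <= b, x >= 0' is:
  Dual:  min b^T y  s.t.  A^T y >= c,  y >= 0.

So the dual LP is:
  minimize  5y1 + 4y2 + 10y3 + 18y4
  subject to:
    y1 + 3y3 + 2y4 >= 1
    y2 + 3y3 + 3y4 >= 2
    y1, y2, y3, y4 >= 0

Solving the primal: x* = (0, 3.3333).
  primal value c^T x* = 6.6667.
Solving the dual: y* = (0, 0, 0.6667, 0).
  dual value b^T y* = 6.6667.
Strong duality: c^T x* = b^T y*. Confirmed.

6.6667


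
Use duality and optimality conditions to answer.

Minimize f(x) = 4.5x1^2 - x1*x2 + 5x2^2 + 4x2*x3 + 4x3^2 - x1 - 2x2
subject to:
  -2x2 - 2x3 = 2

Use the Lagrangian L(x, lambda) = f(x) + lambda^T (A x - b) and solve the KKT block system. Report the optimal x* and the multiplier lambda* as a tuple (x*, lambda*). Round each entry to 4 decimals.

Form the Lagrangian:
  L(x, lambda) = (1/2) x^T Q x + c^T x + lambda^T (A x - b)
Stationarity (grad_x L = 0): Q x + c + A^T lambda = 0.
Primal feasibility: A x = b.

This gives the KKT block system:
  [ Q   A^T ] [ x     ]   [-c ]
  [ A    0  ] [ lambda ] = [ b ]

Solving the linear system:
  x*      = (0.0899, -0.191, -0.809)
  lambda* = (-3.618)
  f(x*)   = 3.764

x* = (0.0899, -0.191, -0.809), lambda* = (-3.618)


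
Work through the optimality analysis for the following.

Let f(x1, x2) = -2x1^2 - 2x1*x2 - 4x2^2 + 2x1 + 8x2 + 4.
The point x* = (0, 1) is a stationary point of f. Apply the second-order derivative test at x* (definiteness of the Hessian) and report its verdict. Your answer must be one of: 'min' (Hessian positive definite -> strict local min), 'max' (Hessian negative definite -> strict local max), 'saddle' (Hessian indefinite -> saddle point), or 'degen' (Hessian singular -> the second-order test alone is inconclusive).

Compute the Hessian H = grad^2 f:
  H = [[-4, -2], [-2, -8]]
Verify stationarity: grad f(x*) = H x* + g = (0, 0).
Eigenvalues of H: -8.8284, -3.1716.
Both eigenvalues < 0, so H is negative definite -> x* is a strict local max.

max


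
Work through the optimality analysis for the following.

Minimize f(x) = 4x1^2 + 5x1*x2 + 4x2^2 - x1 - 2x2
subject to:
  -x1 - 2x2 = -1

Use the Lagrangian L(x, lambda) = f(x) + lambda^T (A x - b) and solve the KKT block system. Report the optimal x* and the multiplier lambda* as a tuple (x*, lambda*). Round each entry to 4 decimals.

Form the Lagrangian:
  L(x, lambda) = (1/2) x^T Q x + c^T x + lambda^T (A x - b)
Stationarity (grad_x L = 0): Q x + c + A^T lambda = 0.
Primal feasibility: A x = b.

This gives the KKT block system:
  [ Q   A^T ] [ x     ]   [-c ]
  [ A    0  ] [ lambda ] = [ b ]

Solving the linear system:
  x*      = (-0.1, 0.55)
  lambda* = (0.95)
  f(x*)   = -0.025

x* = (-0.1, 0.55), lambda* = (0.95)


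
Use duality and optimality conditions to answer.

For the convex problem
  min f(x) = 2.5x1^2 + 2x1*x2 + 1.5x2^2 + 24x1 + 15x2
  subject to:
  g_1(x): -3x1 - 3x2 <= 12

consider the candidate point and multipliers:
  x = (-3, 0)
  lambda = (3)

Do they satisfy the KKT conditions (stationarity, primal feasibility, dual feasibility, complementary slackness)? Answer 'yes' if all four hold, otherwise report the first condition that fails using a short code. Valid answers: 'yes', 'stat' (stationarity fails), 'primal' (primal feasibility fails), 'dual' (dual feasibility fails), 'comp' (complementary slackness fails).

Gradient of f: grad f(x) = Q x + c = (9, 9)
Constraint values g_i(x) = a_i^T x - b_i:
  g_1((-3, 0)) = -3
Stationarity residual: grad f(x) + sum_i lambda_i a_i = (0, 0)
  -> stationarity OK
Primal feasibility (all g_i <= 0): OK
Dual feasibility (all lambda_i >= 0): OK
Complementary slackness (lambda_i * g_i(x) = 0 for all i): FAILS

Verdict: the first failing condition is complementary_slackness -> comp.

comp


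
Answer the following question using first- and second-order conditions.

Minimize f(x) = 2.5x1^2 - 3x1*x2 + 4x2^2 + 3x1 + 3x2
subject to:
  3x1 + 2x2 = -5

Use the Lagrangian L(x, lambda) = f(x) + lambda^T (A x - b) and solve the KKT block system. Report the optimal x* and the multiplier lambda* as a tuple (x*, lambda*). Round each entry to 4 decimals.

Form the Lagrangian:
  L(x, lambda) = (1/2) x^T Q x + c^T x + lambda^T (A x - b)
Stationarity (grad_x L = 0): Q x + c + A^T lambda = 0.
Primal feasibility: A x = b.

This gives the KKT block system:
  [ Q   A^T ] [ x     ]   [-c ]
  [ A    0  ] [ lambda ] = [ b ]

Solving the linear system:
  x*      = (-1.125, -0.8125)
  lambda* = (0.0625)
  f(x*)   = -2.75

x* = (-1.125, -0.8125), lambda* = (0.0625)


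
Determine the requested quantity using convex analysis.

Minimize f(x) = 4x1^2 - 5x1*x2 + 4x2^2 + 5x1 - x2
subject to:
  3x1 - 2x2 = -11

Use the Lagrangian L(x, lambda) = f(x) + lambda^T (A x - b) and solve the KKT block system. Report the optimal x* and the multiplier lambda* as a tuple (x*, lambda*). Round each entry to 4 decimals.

Form the Lagrangian:
  L(x, lambda) = (1/2) x^T Q x + c^T x + lambda^T (A x - b)
Stationarity (grad_x L = 0): Q x + c + A^T lambda = 0.
Primal feasibility: A x = b.

This gives the KKT block system:
  [ Q   A^T ] [ x     ]   [-c ]
  [ A    0  ] [ lambda ] = [ b ]

Solving the linear system:
  x*      = (-3.8182, -0.2273)
  lambda* = (8.1364)
  f(x*)   = 35.3182

x* = (-3.8182, -0.2273), lambda* = (8.1364)


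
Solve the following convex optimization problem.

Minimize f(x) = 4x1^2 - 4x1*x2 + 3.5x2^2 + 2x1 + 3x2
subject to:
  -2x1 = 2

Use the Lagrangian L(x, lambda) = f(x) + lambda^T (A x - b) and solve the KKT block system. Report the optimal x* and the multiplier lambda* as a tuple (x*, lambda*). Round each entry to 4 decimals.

Form the Lagrangian:
  L(x, lambda) = (1/2) x^T Q x + c^T x + lambda^T (A x - b)
Stationarity (grad_x L = 0): Q x + c + A^T lambda = 0.
Primal feasibility: A x = b.

This gives the KKT block system:
  [ Q   A^T ] [ x     ]   [-c ]
  [ A    0  ] [ lambda ] = [ b ]

Solving the linear system:
  x*      = (-1, -1)
  lambda* = (-1)
  f(x*)   = -1.5

x* = (-1, -1), lambda* = (-1)
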